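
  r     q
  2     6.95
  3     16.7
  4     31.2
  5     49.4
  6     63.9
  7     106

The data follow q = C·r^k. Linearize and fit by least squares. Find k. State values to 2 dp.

Let Y = ln q. Fitting Y = k·ln r + ln C by least squares:
Σln r = 8.5252, Σ(ln r)² = 13.1965, Σln q = 20.9153, Σln r·ln q = 32.0066.
Equations: 13.1965·k + 8.5252·ln C = 32.0066;  8.5252·k + 6·ln C = 20.9153.
Slope k = (n·Σln r·ln q − Σln r·Σln q)/(n·Σ(ln r)² − (Σln r)²) = (6·32.0066 − 8.5252·20.9153)/6.5005 = 2.11268; ln C = (Σln q − k·Σln r)/n = 0.48405.

k = 2.11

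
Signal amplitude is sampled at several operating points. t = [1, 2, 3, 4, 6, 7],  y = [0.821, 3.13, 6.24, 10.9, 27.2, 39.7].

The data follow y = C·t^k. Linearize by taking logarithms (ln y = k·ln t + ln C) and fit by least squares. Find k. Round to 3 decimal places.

k = 1.971

Linearized form: ln y = k·ln t + ln C. From the 6 transformed points,
XᵀX = [[10.6062, 6.9157]; [6.9157, 6]], rhs = [19.1961, 12.1481]ᵀ  (here Σln t = 6.9157, Σ(ln t)² = 10.6062, Σln y = 12.1481, Σln t·ln y = 19.1961).
Slope k = (n·Σln t·ln y − Σln t·Σln y)/(n·Σ(ln t)² − (Σln t)²) = (6·19.1961 − 6.9157·12.1481)/15.8099 = 1.97116; ln C = (Σln y − k·Σln t)/n = -0.24731.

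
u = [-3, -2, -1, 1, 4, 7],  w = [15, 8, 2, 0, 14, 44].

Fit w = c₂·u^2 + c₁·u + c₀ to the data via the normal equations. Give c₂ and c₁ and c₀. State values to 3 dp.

Sums needed: Σu^2·u^2 = 2756, Σu^2·u = 372, Σu^2 = 80, Σu·u = 80, Σu = 6, Σ1 = 6.
Right-hand side: Σu^2·w = 2549, Σu·w = 301, Σw = 83.
So MᵀM·[c₂, c₁, c₀]ᵀ = Mᵀw: [[2756, 372, 80]; [372, 80, 6]; [80, 6, 6]]·[c₂, c₁, c₀]ᵀ = [2549, 301, 83]ᵀ.
Row-reducing yields c₂ = 12923/11924, c₁ = -7933/5962, c₀ = 2127/2981.

c₂ = 1.084, c₁ = -1.331, c₀ = 0.714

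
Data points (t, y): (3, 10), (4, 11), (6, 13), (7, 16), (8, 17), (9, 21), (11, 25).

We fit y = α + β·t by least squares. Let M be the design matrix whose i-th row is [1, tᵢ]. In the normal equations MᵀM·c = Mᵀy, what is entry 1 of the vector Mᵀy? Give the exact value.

113

Entry 1 ↔ basis 1, so (Mᵀy)_{1} = Σᵢ yᵢ = (1)·(10) + (1)·(11) + (1)·(13) + (1)·(16) + (1)·(17) + (1)·(21) + (1)·(25) = 113.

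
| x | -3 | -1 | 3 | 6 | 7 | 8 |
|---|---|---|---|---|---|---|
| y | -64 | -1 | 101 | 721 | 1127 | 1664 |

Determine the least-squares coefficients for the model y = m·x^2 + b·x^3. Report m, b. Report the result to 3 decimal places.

m = 2.019, b = 2.998

Setting ∂/∂m … = 0 gives: 7956·m + 57350·b = 188007;  57350·m + 427908·b = 1398721.
(Σx^2·x^2 = 7956, Σx^2·x^3 = 57350, Σx^3·x^3 = 427908, Σx^2·y = 188007, Σx^3·y = 1398721.)
Eliminating b: 427908·(row 1) − 57350·(row 2) gives 115413548·m = 427908·188007 − 57350·1398721 = 233050006, so m = 116525003/57706774.
Then b = (1398721 − 57350·(116525003/57706774))/427908 = 173011413/57706774.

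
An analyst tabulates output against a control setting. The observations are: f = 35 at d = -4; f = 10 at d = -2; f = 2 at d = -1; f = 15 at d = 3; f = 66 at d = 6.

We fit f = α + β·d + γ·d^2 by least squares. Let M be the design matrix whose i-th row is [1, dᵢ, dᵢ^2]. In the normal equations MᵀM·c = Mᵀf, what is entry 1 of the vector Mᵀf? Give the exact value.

Entry 1 ↔ basis 1, so (Mᵀf)_{1} = Σᵢ fᵢ = (1)·(35) + (1)·(10) + (1)·(2) + (1)·(15) + (1)·(66) = 128.

128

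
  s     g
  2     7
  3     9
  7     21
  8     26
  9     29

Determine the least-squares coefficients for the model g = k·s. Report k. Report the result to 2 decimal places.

k = 3.17

Normal-equation sums: Σs·s = 207.
Moment sums: Σs·g = 657.
XᵀX·[k]ᵀ = Xᵀg becomes [[207]]·[k]ᵀ = [657]ᵀ.
k = 657/207 = 3.17391.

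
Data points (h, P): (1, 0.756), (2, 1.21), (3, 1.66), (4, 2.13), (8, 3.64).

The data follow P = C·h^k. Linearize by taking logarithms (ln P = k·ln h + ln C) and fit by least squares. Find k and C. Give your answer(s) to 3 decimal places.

With ln Pᵢ as the transformed response and ln hᵢ as the regressor:
AᵀA = [[7.9333, 5.2575]; [5.2575, 5]], rhs = [4.4237, 2.4658]ᵀ  (here Σln h = 5.2575, Σ(ln h)² = 7.9333, Σln P = 2.4658, Σln h·ln P = 4.4237).
Δ = 7.9333·5 − (5.2575)² = 12.0252; k = (4.4237·5 − 5.2575·2.4658)/12.0252 = 0.76128, ln C = (7.9333·2.4658 − 5.2575·4.4237)/12.0252 = -0.30732, so C = exp(-0.30732) = 0.73541.

k = 0.761, C = 0.735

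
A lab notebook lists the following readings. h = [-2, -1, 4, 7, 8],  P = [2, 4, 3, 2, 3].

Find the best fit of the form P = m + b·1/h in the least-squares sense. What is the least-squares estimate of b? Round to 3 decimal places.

b = -0.726

MᵀM·[m, b]ᵀ = MᵀP reads: 5·m + (-55/56)·b = 14;  (-55/56)·m + (4229/3136)·b = -201/56.
Eliminating b: (4229/3136)·(row 1) − (-55/56)·(row 2) gives (2265/392)·m = (4229/3136)·14 − (-55/56)·(-201/56) = 48151/3136, so m = 48151/18120.
Then b = ((-201/56) − (-55/56)·(48151/18120))/(4229/3136) = -329/453.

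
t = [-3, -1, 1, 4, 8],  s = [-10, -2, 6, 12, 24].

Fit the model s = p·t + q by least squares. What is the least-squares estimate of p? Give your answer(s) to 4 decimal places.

p = 2.9947

With design matrix M, MᵀM = [[91, 9]; [9, 5]] and Mᵀs = [278, 30]ᵀ.
Eliminating q: 5·(row 1) − 9·(row 2) gives 374·p = 5·278 − 9·30 = 1120, so p = 560/187.
Then q = (30 − 9·(560/187))/5 = 114/187.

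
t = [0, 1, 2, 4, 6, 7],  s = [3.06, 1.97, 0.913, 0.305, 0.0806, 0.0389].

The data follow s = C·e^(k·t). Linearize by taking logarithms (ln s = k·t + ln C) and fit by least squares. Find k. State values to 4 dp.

k = -0.6254

Let Y = ln s. Fitting Y = k·t + ln C by least squares:
XᵀX = [[106.0000, 20.0000]; [20.0000, 6]], rhs = [-42.0906, -5.2470]ᵀ  (here Σt = 20.0000, Σ(t)² = 106.0000, Σln s = -5.2470, Σt·ln s = -42.0906).
Slope k = (n·Σt·ln s − Σt·Σln s)/(n·Σ(t)² − (Σt)²) = (6·-42.0906 − 20.0000·-5.2470)/236.0000 = -0.62544; ln C = (Σln s − k·Σt)/n = 1.21029.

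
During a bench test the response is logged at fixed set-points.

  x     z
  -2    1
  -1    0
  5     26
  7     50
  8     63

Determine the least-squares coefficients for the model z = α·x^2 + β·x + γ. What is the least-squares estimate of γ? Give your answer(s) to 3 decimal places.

The normal equations are: 7139·α + 971·β + 143·γ = 7136;  971·α + 143·β + 17·γ = 982;  143·α + 17·β + 5·γ = 140.
(Σx^2·x^2 = 7139, Σx^2·x = 971, Σx^2 = 143, Σx·x = 143, Σx = 17, Σ1 = 5, Σx^2·z = 7136, Σx·z = 982, Σz = 140.)
Solving the 3×3 system (Gaussian elimination) gives α = 8974/10317, β = 3403/3439, γ = -2491/10317.

γ = -0.241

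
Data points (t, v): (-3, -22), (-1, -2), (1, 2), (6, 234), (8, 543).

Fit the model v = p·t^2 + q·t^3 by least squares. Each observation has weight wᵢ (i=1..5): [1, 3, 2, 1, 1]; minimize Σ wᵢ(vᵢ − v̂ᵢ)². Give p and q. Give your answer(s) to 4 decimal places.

p = 0.5203, q = 0.9957

Normal-equation sums: Σwᵢ·t^2·t^2 = 5478, Σwᵢ·t^2·t^3 = 40300, Σwᵢ·t^3·t^3 = 309534.
For XᵀWv: Σwᵢ·t^2·v = 42976, Σwᵢ·t^3·v = 329164.
Normal equations: [[5478, 40300]; [40300, 309534]]·[p, q]ᵀ = [42976, 329164]ᵀ.
Eliminating q: 309534·(row 1) − 40300·(row 2) gives 71537252·p = 309534·42976 − 40300·329164 = 37223984, so p = 9305996/17884313.
Then q = (329164 − 40300·(9305996/17884313))/309534 = 17806898/17884313.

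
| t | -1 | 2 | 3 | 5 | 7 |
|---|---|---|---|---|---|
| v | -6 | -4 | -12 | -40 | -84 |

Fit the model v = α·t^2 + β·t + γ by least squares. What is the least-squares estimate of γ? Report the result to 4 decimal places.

γ = -1.2354

Compute the Gram sums: Σt^2·t^2 = 3124, Σt^2·t = 502, Σt^2 = 88, Σt·t = 88, Σt = 16, Σ1 = 5.
Moment sums: Σt^2·v = -5246, Σt·v = -826, Σv = -146.
MᵀM·[α, β, γ]ᵀ = Mᵀv becomes [[3124, 502, 88]; [502, 88, 16]; [88, 16, 5]]·[α, β, γ]ᵀ = [-5246, -826, -146]ᵀ.
Solving the 3×3 system (Gaussian elimination) gives α = -24265/11739, β = 30871/11739, γ = -4834/3913.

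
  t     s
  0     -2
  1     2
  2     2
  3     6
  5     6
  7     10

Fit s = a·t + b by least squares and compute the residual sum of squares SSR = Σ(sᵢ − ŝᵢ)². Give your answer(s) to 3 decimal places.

From the data, Σt·t = 88, Σt = 18, Σ1 = 6.
And Σt·s = 124, Σs = 24.
So AᵀA·[a, b]ᵀ = Aᵀs: [[88, 18]; [18, 6]]·[a, b]ᵀ = [124, 24]ᵀ.
Δ = 88·6 − 18² = 204.
a = (124·6 − 18·24)/204 = 26/17; b = (88·24 − 18·124)/204 = -10/17.
Residuals: -24/17, 18/17, -8/17, 2, -18/17, -2/17; SSR = 144/17.

SSR = 8.471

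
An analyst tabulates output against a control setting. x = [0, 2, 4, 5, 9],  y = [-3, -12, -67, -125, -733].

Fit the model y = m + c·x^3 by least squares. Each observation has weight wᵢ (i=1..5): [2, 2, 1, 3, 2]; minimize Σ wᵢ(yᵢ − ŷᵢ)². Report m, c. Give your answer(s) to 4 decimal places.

m = -2.1661, c = -1.0017

Entries of MᵀWM: Σwᵢ·1 = 10, Σwᵢ·x^3 = 1913, Σwᵢ·x^3·x^3 = 1113981.
And Σwᵢ·y = -1938, Σwᵢ·x^3·y = -1120069.
Eliminating c: 1113981·(row 1) − 1913·(row 2) gives 7480241·m = 1113981·(-1938) − 1913·(-1120069) = -16203181, so m = -16203181/7480241.
Then c = ((-1120069) − 1913·(-16203181/7480241))/1113981 = -7493296/7480241.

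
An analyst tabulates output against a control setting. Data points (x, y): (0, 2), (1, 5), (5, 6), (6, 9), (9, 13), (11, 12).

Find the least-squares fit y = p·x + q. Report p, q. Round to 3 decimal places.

MᵀM·[p, q]ᵀ = Mᵀy reads: 264·p + 32·q = 338;  32·p + 6·q = 47.
(Σx·x = 264, Σx = 32, Σ1 = 6, Σx·y = 338, Σy = 47.)
det = 264·6 − 32² = 560.
p = (338·6 − 32·47)/560 = 131/140; q = (264·47 − 32·338)/560 = 199/70.

p = 0.936, q = 2.843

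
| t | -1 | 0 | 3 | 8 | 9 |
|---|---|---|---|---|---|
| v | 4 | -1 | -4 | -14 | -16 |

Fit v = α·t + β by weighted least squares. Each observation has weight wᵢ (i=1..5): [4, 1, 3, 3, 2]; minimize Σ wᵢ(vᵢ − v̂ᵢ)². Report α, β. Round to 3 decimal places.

The normal equations are: 385·α + 47·β = -676;  47·α + 13·β = -71.
Eliminating β: 13·(row 1) − 47·(row 2) gives 2796·α = 13·(-676) − 47·(-71) = -5451, so α = -1817/932.
Then β = ((-71) − 47·(-1817/932))/13 = 1479/932.

α = -1.950, β = 1.587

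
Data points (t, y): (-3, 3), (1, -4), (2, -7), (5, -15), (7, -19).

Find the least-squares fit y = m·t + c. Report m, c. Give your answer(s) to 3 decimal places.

Sums needed: Σt·t = 88, Σt = 12, Σ1 = 5.
For Xᵀy: Σt·y = -235, Σy = -42.
So XᵀX·[m, c]ᵀ = Xᵀy: [[88, 12]; [12, 5]]·[m, c]ᵀ = [-235, -42]ᵀ.
det = 88·5 − 12² = 296.
m = ((-235)·5 − 12·(-42))/296 = -671/296; c = (88·(-42) − 12·(-235))/296 = -219/74.

m = -2.267, c = -2.959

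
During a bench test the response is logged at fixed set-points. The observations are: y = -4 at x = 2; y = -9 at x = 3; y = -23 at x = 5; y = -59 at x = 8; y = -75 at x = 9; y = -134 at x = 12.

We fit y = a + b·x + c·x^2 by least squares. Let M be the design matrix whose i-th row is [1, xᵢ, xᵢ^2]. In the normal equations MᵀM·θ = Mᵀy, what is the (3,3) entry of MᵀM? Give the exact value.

32115

Row 3 ↔ basis x^2, column 3 ↔ basis x^2, so (MᵀM)_{3,3} = Σᵢ (x^2)·(x^2) = (4)·(4) + (9)·(9) + (25)·(25) + (64)·(64) + (81)·(81) + (144)·(144) = 32115.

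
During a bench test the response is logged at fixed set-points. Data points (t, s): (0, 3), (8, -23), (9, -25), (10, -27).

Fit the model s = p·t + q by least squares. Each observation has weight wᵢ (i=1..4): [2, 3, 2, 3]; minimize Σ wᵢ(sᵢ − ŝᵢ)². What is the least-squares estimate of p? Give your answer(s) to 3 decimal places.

Entries of XᵀWX: Σwᵢ·t·t = 654, Σwᵢ·t = 72, Σwᵢ·1 = 10.
For XᵀWs: Σwᵢ·t·s = -1812, Σwᵢ·s = -194.
Normal equations: [[654, 72]; [72, 10]]·[p, q]ᵀ = [-1812, -194]ᵀ.
Eliminating q: 10·(row 1) − 72·(row 2) gives 1356·p = 10·(-1812) − 72·(-194) = -4152, so p = -346/113.
Then q = ((-194) − 72·(-346/113))/10 = 299/113.

p = -3.062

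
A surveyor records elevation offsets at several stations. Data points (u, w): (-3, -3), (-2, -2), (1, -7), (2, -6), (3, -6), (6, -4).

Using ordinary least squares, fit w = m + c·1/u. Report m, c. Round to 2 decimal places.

m = -4.00, c = -3.43

The normal system XᵀX·[m, c]ᵀ = Xᵀw is [[6, 7/6]; [7/6, 7/4]]·[m, c]ᵀ = [-28, -32/3]ᵀ.
Δ = 6·(7/4) − (7/6)² = 329/36.
m = ((-28)·(7/4) − (7/6)·(-32/3))/(329/36) = -4; c = (6·(-32/3) − (7/6)·(-28))/(329/36) = -24/7.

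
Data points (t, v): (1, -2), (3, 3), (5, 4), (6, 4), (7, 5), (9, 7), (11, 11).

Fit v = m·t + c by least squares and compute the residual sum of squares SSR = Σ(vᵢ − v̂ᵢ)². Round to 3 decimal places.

SSR = 6.800

Forming AᵀA = [[322, 42]; [42, 7]] and Aᵀv = [270, 32]ᵀ gives AᵀA·[m, c]ᵀ = Aᵀv.
Δ = 322·7 − 42² = 490.
m = (270·7 − 42·32)/490 = 39/35; c = (322·32 − 42·270)/490 = -74/35.
Residuals: -1, 62/35, 19/35, -4/7, -24/35, -32/35, 6/7; SSR = 34/5.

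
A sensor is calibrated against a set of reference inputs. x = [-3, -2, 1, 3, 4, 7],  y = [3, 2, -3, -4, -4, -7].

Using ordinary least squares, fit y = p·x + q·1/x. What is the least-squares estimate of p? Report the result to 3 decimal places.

Forming AᵀA = [[88, 6]; [6, 10973/7056]] and Aᵀy = [-93, -25/3]ᵀ gives AᵀA·[p, q]ᵀ = Aᵀy.
det = 88·(10973/7056) − 6² = 88951/882.
p = ((-93)·(10973/7056) − 6·(-25/3))/(88951/882) = -667689/711608; q = (88·(-25/3) − 6·(-93))/(88951/882) = -154644/88951.

p = -0.938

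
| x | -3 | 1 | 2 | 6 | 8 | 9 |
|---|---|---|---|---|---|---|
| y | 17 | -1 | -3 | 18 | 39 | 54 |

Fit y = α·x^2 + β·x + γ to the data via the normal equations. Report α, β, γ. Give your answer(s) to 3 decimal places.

α = 0.982, β = -2.870, γ = -0.258

The normal equations are: 12051·α + 1439·β + 195·γ = 7658;  1439·α + 195·β + 23·γ = 848;  195·α + 23·β + 6·γ = 124.
Solving the 3×3 system (Gaussian elimination) gives α = 389677/396660, β = -379531/132220, γ = -2324/9015.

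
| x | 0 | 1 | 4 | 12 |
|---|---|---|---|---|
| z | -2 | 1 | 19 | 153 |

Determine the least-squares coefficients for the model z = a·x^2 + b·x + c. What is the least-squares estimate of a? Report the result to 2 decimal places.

Setting ∂/∂a … = 0 gives: 20993·a + 1793·b + 161·c = 22337;  1793·a + 161·b + 17·c = 1913;  161·a + 17·b + 4·c = 171.
(Σx^2·x^2 = 20993, Σx^2·x = 1793, Σx^2 = 161, Σx·x = 161, Σx = 17, Σ1 = 4, Σx^2·z = 22337, Σx·z = 1913, Σz = 171.)
Inverting the 3×3 Gram matrix, [a, b, c]ᵀ = [1877/1956, 2695/1956, -282/163]ᵀ.

a = 0.96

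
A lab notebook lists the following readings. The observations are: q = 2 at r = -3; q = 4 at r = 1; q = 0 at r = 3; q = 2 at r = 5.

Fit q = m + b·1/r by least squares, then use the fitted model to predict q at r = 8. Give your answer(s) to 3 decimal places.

q̂ = 1.741

Entries of MᵀM: Σ1 = 4, Σ1/r = 6/5, Σ1/r·1/r = 284/225.
For Mᵀq: Σq = 8, Σ1/r·q = 56/15.
det = 4·(284/225) − (6/5)² = 812/225.
m = (8·(284/225) − (6/5)·(56/15))/(812/225) = 316/203; b = (4·(56/15) − (6/5)·8)/(812/225) = 300/203.
At r = 8: q̂ = (316/203)·(1) + (300/203)·(1/8) = 101/58.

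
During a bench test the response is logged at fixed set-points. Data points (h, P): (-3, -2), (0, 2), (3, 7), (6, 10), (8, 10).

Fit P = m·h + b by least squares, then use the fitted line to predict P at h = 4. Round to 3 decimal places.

The normal system MᵀM·[m, b]ᵀ = MᵀP is [[118, 14]; [14, 5]]·[m, b]ᵀ = [167, 27]ᵀ.
det = 118·5 − 14² = 394.
m = (167·5 − 14·27)/394 = 457/394; b = (118·27 − 14·167)/394 = 424/197.
At h = 4: P̂ = (457/394)·(4) + (424/197)·(1) = 1338/197.

P̂ = 6.792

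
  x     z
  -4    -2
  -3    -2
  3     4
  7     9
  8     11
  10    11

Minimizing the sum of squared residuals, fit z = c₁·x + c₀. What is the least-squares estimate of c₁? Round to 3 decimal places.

Normal-equation sums: Σx·x = 247, Σx = 21, Σ1 = 6.
And Σx·z = 287, Σz = 31.
MᵀM·[c₁, c₀]ᵀ = Mᵀz becomes [[247, 21]; [21, 6]]·[c₁, c₀]ᵀ = [287, 31]ᵀ.
Δ = 247·6 − 21² = 1041.
c₁ = (287·6 − 21·31)/1041 = 357/347; c₀ = (247·31 − 21·287)/1041 = 1630/1041.

c₁ = 1.029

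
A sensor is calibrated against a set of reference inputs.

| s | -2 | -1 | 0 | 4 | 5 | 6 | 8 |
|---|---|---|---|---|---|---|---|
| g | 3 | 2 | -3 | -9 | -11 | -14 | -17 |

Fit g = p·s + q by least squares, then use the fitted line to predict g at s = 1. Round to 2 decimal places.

ĝ = -3.26

Forming MᵀM = [[146, 20]; [20, 7]] and Mᵀg = [-319, -49]ᵀ gives MᵀM·[p, q]ᵀ = Mᵀg.
Determinant 146·7 − 20² = 622.
p = ((-319)·7 − 20·(-49))/622 = -1253/622; q = (146·(-49) − 20·(-319))/622 = -387/311.
At s = 1: ĝ = (-1253/622)·(1) + (-387/311)·(1) = -2027/622.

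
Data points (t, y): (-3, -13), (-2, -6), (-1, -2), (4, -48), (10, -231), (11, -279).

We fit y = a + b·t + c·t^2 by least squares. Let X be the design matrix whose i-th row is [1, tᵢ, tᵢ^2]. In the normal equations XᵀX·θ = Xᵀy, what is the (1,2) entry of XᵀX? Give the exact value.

19

Row 1 ↔ basis 1, column 2 ↔ basis t, so (XᵀX)_{1,2} = Σᵢ t = (1)·(-3) + (1)·(-2) + (1)·(-1) + (1)·(4) + (1)·(10) + (1)·(11) = 19.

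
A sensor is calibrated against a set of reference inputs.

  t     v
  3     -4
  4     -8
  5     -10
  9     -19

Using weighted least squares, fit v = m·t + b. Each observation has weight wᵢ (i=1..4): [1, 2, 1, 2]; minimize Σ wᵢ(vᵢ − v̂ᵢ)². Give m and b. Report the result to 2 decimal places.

m = -2.34, b = 1.92

With design matrix X, XᵀWX = [[228, 34]; [34, 6]] and XᵀWv = [-468, -68]ᵀ.
Δ = 228·6 − 34² = 212.
m = ((-468)·6 − 34·(-68))/212 = -124/53; b = (228·(-68) − 34·(-468))/212 = 102/53.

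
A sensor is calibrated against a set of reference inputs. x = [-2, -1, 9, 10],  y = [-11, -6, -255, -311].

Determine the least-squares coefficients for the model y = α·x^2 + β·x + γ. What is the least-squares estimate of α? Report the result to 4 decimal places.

MᵀM·[α, β, γ]ᵀ = Mᵀy reads: 16578·α + 1720·β + 186·γ = -51805;  1720·α + 186·β + 16·γ = -5377;  186·α + 16·β + 4·γ = -583.
Row-reducing yields α = -61/22, β = -3727/1342, γ = -3831/671.

α = -2.7727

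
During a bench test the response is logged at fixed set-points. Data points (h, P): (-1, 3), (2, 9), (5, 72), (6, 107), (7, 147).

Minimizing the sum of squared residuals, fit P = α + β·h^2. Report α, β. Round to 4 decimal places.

α = -1.9159, β = 3.0224

Forming MᵀM = [[5, 115]; [115, 4339]] and MᵀP = [338, 12894]ᵀ gives MᵀM·[α, β]ᵀ = MᵀP.
det = 5·4339 − 115² = 8470.
α = (338·4339 − 115·12894)/8470 = -8114/4235; β = (5·12894 − 115·338)/8470 = 2560/847.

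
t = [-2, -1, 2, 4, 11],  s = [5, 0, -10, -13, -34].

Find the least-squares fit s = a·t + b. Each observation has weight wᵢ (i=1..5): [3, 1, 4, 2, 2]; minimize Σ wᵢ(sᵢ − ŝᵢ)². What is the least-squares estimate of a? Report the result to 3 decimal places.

a = -2.936

Compute the Gram sums: Σwᵢ·t·t = 303, Σwᵢ·t = 31, Σwᵢ·1 = 12.
For AᵀWs: Σwᵢ·t·s = -962, Σwᵢ·s = -119.
AᵀWA·[a, b]ᵀ = AᵀWs becomes [[303, 31]; [31, 12]]·[a, b]ᵀ = [-962, -119]ᵀ.
Eliminating b: 12·(row 1) − 31·(row 2) gives 2675·a = 12·(-962) − 31·(-119) = -7855, so a = -1571/535.
Then b = ((-119) − 31·(-1571/535))/12 = -1247/535.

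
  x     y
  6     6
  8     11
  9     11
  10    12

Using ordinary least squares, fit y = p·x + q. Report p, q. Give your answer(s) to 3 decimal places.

p = 1.486, q = -2.257

Setting ∂/∂p … = 0 gives: 281·p + 33·q = 343;  33·p + 4·q = 40.
(Σx·x = 281, Σx = 33, Σ1 = 4, Σx·y = 343, Σy = 40.)
Δ = 281·4 − 33² = 35.
p = (343·4 − 33·40)/35 = 52/35; q = (281·40 − 33·343)/35 = -79/35.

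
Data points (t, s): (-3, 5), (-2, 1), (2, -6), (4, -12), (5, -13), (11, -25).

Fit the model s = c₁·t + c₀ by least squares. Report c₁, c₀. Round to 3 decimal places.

c₁ = -2.104, c₀ = -2.371

With design matrix X, XᵀX = [[179, 17]; [17, 6]] and Xᵀs = [-417, -50]ᵀ.
Δ = 179·6 − 17² = 785.
c₁ = ((-417)·6 − 17·(-50))/785 = -1652/785; c₀ = (179·(-50) − 17·(-417))/785 = -1861/785.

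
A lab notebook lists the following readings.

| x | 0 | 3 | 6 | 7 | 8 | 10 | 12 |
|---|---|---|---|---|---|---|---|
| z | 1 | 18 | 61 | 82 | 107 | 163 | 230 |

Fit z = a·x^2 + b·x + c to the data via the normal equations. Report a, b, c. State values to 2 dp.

Compute the Gram sums: Σx^2·x^2 = 38610, Σx^2·x = 3826, Σx^2 = 402, Σx·x = 402, Σx = 46, Σ1 = 7.
Moment sums: Σx^2·z = 62644, Σx·z = 6240, Σz = 662.
Inverting the 3×3 Gram matrix, [a, b, c]ᵀ = [190427/127228, 149473/127228, 28483/31807]ᵀ.

a = 1.50, b = 1.17, c = 0.90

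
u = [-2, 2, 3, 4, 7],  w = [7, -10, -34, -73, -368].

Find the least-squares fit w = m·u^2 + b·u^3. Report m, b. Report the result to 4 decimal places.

m = -0.6246, b = -0.9842

Sums needed: Σu^2·u^2 = 2770, Σu^2·u^3 = 18074, Σu^3·u^3 = 122602.
Right-hand side: Σu^2·w = -19518, Σu^3·w = -131950.
So AᵀA·[m, b]ᵀ = Aᵀw: [[2770, 18074]; [18074, 122602]]·[m, b]ᵀ = [-19518, -131950]ᵀ.
Determinant 2770·122602 − 18074² = 12938064.
m = ((-19518)·122602 − 18074·(-131950))/12938064 = -505096/808629; b = (2770·(-131950) − 18074·(-19518))/12938064 = -795823/808629.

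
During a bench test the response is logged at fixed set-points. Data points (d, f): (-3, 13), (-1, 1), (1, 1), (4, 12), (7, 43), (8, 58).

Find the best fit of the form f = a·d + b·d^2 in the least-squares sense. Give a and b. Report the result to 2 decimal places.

Sums needed: Σd·d = 140, Σd·d^2 = 892, Σd^2·d^2 = 6836.
And Σd·f = 774, Σd^2·f = 6130.
Normal equations: [[140, 892]; [892, 6836]]·[a, b]ᵀ = [774, 6130]ᵀ.
Determinant 140·6836 − 892² = 161376.
a = (774·6836 − 892·6130)/161376 = -5528/5043; b = (140·6130 − 892·774)/161376 = 10487/10086.

a = -1.10, b = 1.04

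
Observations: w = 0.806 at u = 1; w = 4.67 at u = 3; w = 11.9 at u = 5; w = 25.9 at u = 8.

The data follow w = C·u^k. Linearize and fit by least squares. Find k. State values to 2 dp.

Taking logs, ln w = k·ln u + ln C, so regress ln w on ln u.
Σln u = 4.7875, Σ(ln u)² = 8.1213, Σln w = 7.0563, Σln u·ln w = 12.4460.
Normal system: [[8.1213, 4.7875]; [4.7875, 4]]·[k, ln C]ᵀ = [12.4460, 7.0563]ᵀ.
Slope k = (n·Σln u·ln w − Σln u·Σln w)/(n·Σ(ln u)² − (Σln u)²) = (4·12.4460 − 4.7875·7.0563)/9.5652 = 1.67295; ln C = (Σln w − k·Σln u)/n = -0.23824.

k = 1.67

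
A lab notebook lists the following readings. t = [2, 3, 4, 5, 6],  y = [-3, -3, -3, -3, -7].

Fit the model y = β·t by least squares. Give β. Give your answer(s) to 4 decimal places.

β = -0.9333

Forming AᵀA = [[90]] and Aᵀy = [-84]ᵀ gives AᵀA·[β]ᵀ = Aᵀy.
Hence β = -84 / 90 ≈ -0.933333.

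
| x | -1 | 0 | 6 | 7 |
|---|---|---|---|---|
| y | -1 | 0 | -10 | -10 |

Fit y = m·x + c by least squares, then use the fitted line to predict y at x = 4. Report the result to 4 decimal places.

From the data, Σx·x = 86, Σx = 12, Σ1 = 4.
Right-hand side: Σx·y = -129, Σy = -21.
Normal equations: [[86, 12]; [12, 4]]·[m, c]ᵀ = [-129, -21]ᵀ.
Determinant 86·4 − 12² = 200.
m = ((-129)·4 − 12·(-21))/200 = -33/25; c = (86·(-21) − 12·(-129))/200 = -129/100.
At x = 4: ŷ = (-33/25)·(4) + (-129/100)·(1) = -657/100.

ŷ = -6.5700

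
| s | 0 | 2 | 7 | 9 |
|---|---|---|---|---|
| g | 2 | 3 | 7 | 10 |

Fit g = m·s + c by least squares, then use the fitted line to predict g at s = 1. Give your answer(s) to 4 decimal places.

ĝ = 2.4623

Entries of AᵀA: Σs·s = 134, Σs = 18, Σ1 = 4.
Right-hand side: Σs·g = 145, Σg = 22.
Normal equations: [[134, 18]; [18, 4]]·[m, c]ᵀ = [145, 22]ᵀ.
Determinant 134·4 − 18² = 212.
m = (145·4 − 18·22)/212 = 46/53; c = (134·22 − 18·145)/212 = 169/106.
At s = 1: ĝ = (46/53)·(1) + (169/106)·(1) = 261/106.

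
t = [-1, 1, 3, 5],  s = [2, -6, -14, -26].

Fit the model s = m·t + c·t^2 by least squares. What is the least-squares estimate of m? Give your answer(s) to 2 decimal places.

From the data, Σt·t = 36, Σt·t^2 = 152, Σt^2·t^2 = 708.
For Aᵀs: Σt·s = -180, Σt^2·s = -780.
Normal equations: [[36, 152]; [152, 708]]·[m, c]ᵀ = [-180, -780]ᵀ.
Δ = 36·708 − 152² = 2384.
m = ((-180)·708 − 152·(-780))/2384 = -555/149; c = (36·(-780) − 152·(-180))/2384 = -45/149.

m = -3.72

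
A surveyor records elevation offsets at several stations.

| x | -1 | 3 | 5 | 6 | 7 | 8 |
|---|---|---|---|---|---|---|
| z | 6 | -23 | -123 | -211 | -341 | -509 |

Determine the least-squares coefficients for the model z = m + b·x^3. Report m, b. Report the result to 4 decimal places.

Entries of AᵀA: Σ1 = 6, Σx^3 = 1222, Σx^3·x^3 = 442804.
And Σz = -1201, Σx^3·z = -439149.
Normal equations: [[6, 1222]; [1222, 442804]]·[m, b]ᵀ = [-1201, -439149]ᵀ.
det = 6·442804 − 1222² = 1163540.
m = ((-1201)·442804 − 1222·(-439149))/1163540 = 2416237/581770; b = (6·(-439149) − 1222·(-1201))/1163540 = -291818/290885.

m = 4.1533, b = -1.0032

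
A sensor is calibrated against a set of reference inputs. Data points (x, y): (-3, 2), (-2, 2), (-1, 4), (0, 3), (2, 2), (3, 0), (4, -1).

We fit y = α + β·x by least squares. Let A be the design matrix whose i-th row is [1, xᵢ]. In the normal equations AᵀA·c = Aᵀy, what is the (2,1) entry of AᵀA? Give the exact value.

3

Row 2 ↔ basis x, column 1 ↔ basis 1, so (AᵀA)_{2,1} = Σᵢ x = (-3)·(1) + (-2)·(1) + (-1)·(1) + (0)·(1) + (2)·(1) + (3)·(1) + (4)·(1) = 3.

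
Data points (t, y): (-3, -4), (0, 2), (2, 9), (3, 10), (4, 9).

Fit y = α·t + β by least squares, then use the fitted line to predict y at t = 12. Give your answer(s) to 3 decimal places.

Forming XᵀX = [[38, 6]; [6, 5]] and Xᵀy = [96, 26]ᵀ gives XᵀX·[α, β]ᵀ = Xᵀy.
Determinant 38·5 − 6² = 154.
α = (96·5 − 6·26)/154 = 162/77; β = (38·26 − 6·96)/154 = 206/77.
At t = 12: ŷ = (162/77)·(12) + (206/77)·(1) = 2150/77.

ŷ = 27.922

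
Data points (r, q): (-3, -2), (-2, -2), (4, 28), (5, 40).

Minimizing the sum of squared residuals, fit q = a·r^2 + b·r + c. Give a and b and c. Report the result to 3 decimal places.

a = 0.857, b = 3.446, c = 0.983

Setting ∂/∂a … = 0 gives: 978·a + 154·b + 54·c = 1422;  154·a + 54·b + 4·c = 322;  54·a + 4·b + 4·c = 64.
Inverting the 3×3 Gram matrix, [a, b, c]ᵀ = [6/7, 603/175, 172/175]ᵀ.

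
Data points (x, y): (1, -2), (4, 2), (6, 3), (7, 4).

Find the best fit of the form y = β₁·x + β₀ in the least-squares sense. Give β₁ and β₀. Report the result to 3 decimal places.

MᵀM·[β₁, β₀]ᵀ = Mᵀy reads: 102·β₁ + 18·β₀ = 52;  18·β₁ + 4·β₀ = 7.
(Σx·x = 102, Σx = 18, Σ1 = 4, Σx·y = 52, Σy = 7.)
det = 102·4 − 18² = 84.
β₁ = (52·4 − 18·7)/84 = 41/42; β₀ = (102·7 − 18·52)/84 = -37/14.

β₁ = 0.976, β₀ = -2.643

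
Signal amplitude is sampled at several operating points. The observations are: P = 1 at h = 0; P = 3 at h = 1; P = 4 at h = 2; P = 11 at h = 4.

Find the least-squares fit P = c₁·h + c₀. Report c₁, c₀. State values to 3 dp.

Entries of AᵀA: Σh·h = 21, Σh = 7, Σ1 = 4.
Moment sums: Σh·P = 55, ΣP = 19.
Determinant 21·4 − 7² = 35.
c₁ = (55·4 − 7·19)/35 = 87/35; c₀ = (21·19 − 7·55)/35 = 2/5.

c₁ = 2.486, c₀ = 0.400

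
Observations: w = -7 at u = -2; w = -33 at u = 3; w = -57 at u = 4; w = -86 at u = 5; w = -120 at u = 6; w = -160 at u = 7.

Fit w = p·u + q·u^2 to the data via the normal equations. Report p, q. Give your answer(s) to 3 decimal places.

XᵀX·[p, q]ᵀ = Xᵀw reads: 139·p + 767·q = -2583;  767·p + 4675·q = -15547.
(Σu·u = 139, Σu·u^2 = 767, Σu^2·u^2 = 4675, Σu·w = -2583, Σu^2·w = -15547.)
Eliminating q: 4675·(row 1) − 767·(row 2) gives 61536·p = 4675·(-2583) − 767·(-15547) = -150976, so p = -4718/1923.
Then q = ((-15547) − 767·(-4718/1923))/4675 = -5621/1923.

p = -2.453, q = -2.923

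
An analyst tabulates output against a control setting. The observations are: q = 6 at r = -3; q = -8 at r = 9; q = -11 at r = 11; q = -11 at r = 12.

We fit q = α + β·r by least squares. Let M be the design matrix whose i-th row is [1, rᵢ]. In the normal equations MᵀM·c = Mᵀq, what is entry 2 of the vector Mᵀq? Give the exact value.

-343

Entry 2 ↔ basis r, so (Mᵀq)_{2} = Σᵢ (r)·qᵢ = (-3)·(6) + (9)·(-8) + (11)·(-11) + (12)·(-11) = -343.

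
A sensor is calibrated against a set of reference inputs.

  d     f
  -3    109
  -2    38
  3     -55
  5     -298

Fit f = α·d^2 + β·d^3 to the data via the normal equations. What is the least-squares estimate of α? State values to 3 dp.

Forming AᵀA = [[803, 3093]; [3093, 17147]] and Aᵀf = [-6812, -41982]ᵀ gives AᵀA·[α, β]ᵀ = Aᵀf.
Eliminating β: 17147·(row 1) − 3093·(row 2) gives 4202392·α = 17147·(-6812) − 3093·(-41982) = 13044962, so α = 6522481/2101196.
Then β = ((-41982) − 3093·(6522481/2101196))/17147 = -6321015/2101196.

α = 3.104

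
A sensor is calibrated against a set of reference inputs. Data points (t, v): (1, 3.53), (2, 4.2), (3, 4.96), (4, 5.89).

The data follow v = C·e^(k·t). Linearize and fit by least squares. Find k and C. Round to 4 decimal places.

k = 0.1702, C = 2.9809

Linearized form: ln v = k·t + ln C. From the 4 transformed points,
Sums: Σt = 10.0000, Σ(t)² = 30.0000, Σln v = 6.0710, Σt·ln v = 16.0287.
Normal system: [[30.0000, 10.0000]; [10.0000, 4]]·[k, ln C]ᵀ = [16.0287, 6.0710]ᵀ.
Solving (det = 20.0000): k = 0.17022, ln C = 1.09221, so C = exp(1.09221) = 2.98086.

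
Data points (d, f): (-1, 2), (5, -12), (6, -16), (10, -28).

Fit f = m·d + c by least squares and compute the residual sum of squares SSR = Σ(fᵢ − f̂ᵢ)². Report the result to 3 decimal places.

From the data, Σd·d = 162, Σd = 20, Σ1 = 4.
For Mᵀf: Σd·f = -438, Σf = -54.
MᵀM·[m, c]ᵀ = Mᵀf becomes [[162, 20]; [20, 4]]·[m, c]ᵀ = [-438, -54]ᵀ.
det = 162·4 − 20² = 248.
m = ((-438)·4 − 20·(-54))/248 = -84/31; c = (162·(-54) − 20·(-438))/248 = 3/62.
Residuals: -47/62, 3/2, 13/62, -59/62; SSR = 117/31.

SSR = 3.774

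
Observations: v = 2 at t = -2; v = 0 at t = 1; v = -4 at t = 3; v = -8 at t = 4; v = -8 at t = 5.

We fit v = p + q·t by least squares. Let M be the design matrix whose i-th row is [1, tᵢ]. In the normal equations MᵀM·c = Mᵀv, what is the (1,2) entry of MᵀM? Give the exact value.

Row 1 ↔ basis 1, column 2 ↔ basis t, so (MᵀM)_{1,2} = Σᵢ t = (1)·(-2) + (1)·(1) + (1)·(3) + (1)·(4) + (1)·(5) = 11.

11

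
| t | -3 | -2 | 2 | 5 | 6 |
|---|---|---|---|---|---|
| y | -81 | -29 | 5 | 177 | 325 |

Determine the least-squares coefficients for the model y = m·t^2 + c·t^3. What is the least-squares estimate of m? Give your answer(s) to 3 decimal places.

m = -2.980

MᵀM·[m, c]ᵀ = Mᵀy reads: 2034·m + 10658·c = 15300;  10658·m + 63138·c = 94784.
(Σt^2·t^2 = 2034, Σt^2·t^3 = 10658, Σt^3·t^3 = 63138, Σt^2·y = 15300, Σt^3·y = 94784.)
Eliminating c: 63138·(row 1) − 10658·(row 2) gives 14829728·m = 63138·15300 − 10658·94784 = -44196472, so m = -5524559/1853716.
Then c = (94784 − 10658·(-5524559/1853716))/63138 = 3715407/1853716.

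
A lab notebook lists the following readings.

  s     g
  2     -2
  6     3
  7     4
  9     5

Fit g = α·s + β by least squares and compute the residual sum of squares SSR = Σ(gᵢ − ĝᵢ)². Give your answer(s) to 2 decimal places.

Sums needed: Σs·s = 170, Σs = 24, Σ1 = 4.
Right-hand side: Σs·g = 87, Σg = 10.
AᵀA·[α, β]ᵀ = Aᵀg becomes [[170, 24]; [24, 4]]·[α, β]ᵀ = [87, 10]ᵀ.
Determinant 170·4 − 24² = 104.
α = (87·4 − 24·10)/104 = 27/26; β = (170·10 − 24·87)/104 = -97/26.
Residuals: -9/26, 1/2, 6/13, -8/13; SSR = 25/26.

SSR = 0.96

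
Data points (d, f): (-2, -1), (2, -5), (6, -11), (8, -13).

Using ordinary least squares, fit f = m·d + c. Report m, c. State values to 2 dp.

m = -1.24, c = -3.17

With design matrix X, XᵀX = [[108, 14]; [14, 4]] and Xᵀf = [-178, -30]ᵀ.
Determinant 108·4 − 14² = 236.
m = ((-178)·4 − 14·(-30))/236 = -73/59; c = (108·(-30) − 14·(-178))/236 = -187/59.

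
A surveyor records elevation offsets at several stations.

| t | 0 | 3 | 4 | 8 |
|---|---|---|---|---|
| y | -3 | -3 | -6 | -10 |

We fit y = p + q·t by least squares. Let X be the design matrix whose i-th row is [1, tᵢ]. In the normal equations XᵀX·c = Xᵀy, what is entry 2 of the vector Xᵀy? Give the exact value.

Entry 2 ↔ basis t, so (Xᵀy)_{2} = Σᵢ (t)·yᵢ = (0)·(-3) + (3)·(-3) + (4)·(-6) + (8)·(-10) = -113.

-113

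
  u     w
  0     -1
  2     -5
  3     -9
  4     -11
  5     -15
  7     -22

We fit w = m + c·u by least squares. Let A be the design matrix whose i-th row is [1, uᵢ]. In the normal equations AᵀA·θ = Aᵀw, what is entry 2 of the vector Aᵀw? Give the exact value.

-310

Entry 2 ↔ basis u, so (Aᵀw)_{2} = Σᵢ (u)·wᵢ = (0)·(-1) + (2)·(-5) + (3)·(-9) + (4)·(-11) + (5)·(-15) + (7)·(-22) = -310.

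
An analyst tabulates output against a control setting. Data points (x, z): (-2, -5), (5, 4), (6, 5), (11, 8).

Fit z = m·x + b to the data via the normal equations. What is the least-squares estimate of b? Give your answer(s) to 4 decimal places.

The normal system AᵀA·[m, b]ᵀ = Aᵀz is [[186, 20]; [20, 4]]·[m, b]ᵀ = [148, 12]ᵀ.
Δ = 186·4 − 20² = 344.
m = (148·4 − 20·12)/344 = 44/43; b = (186·12 − 20·148)/344 = -91/43.

b = -2.1163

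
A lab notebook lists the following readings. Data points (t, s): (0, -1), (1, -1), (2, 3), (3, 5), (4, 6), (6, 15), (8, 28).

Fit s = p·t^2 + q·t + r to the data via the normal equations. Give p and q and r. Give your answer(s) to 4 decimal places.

Entries of MᵀM: Σt^2·t^2 = 5746, Σt^2·t = 828, Σt^2 = 130, Σt·t = 130, Σt = 24, Σ1 = 7.
For Mᵀs: Σt^2·s = 2484, Σt·s = 358, Σs = 55.
Row-reducing yields p = 8777/22449, q = 3131/7483, r = -18821/22449.

p = 0.3910, q = 0.4184, r = -0.8384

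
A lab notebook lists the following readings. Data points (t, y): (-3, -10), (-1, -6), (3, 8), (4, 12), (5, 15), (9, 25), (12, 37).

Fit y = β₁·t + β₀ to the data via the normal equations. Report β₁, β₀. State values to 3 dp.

Sums needed: Σt·t = 285, Σt = 29, Σ1 = 7.
And Σt·y = 852, Σy = 81.
Eliminating β₀: 7·(row 1) − 29·(row 2) gives 1154·β₁ = 7·852 − 29·81 = 3615, so β₁ = 3615/1154.
Then β₀ = (81 − 29·(3615/1154))/7 = -1623/1154.

β₁ = 3.133, β₀ = -1.406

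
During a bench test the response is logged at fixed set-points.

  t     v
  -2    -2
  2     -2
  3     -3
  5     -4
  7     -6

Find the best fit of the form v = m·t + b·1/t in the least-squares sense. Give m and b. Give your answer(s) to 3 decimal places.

m = -0.952, b = 3.135

Setting ∂/∂m … = 0 gives: 91·m + 5·b = -71;  5·m + (14807/22050)·b = -93/35.
(Σt·t = 91, Σt·1/t = 5, Σ1/t·1/t = 14807/22050, Σt·v = -71, Σ1/t·v = -93/35.)
det = 91·(14807/22050) − 5² = 113741/3150.
m = ((-71)·(14807/22050) − 5·(-93/35))/(113741/3150) = -758347/796187; b = (91·(-93/35) − 5·(-71))/(113741/3150) = 356580/113741.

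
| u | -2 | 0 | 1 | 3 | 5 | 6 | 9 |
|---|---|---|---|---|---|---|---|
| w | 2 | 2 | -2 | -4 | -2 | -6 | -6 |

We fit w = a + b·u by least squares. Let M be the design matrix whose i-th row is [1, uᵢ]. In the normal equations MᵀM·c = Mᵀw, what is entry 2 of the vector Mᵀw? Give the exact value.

-118

Entry 2 ↔ basis u, so (Mᵀw)_{2} = Σᵢ (u)·wᵢ = (-2)·(2) + (0)·(2) + (1)·(-2) + (3)·(-4) + (5)·(-2) + (6)·(-6) + (9)·(-6) = -118.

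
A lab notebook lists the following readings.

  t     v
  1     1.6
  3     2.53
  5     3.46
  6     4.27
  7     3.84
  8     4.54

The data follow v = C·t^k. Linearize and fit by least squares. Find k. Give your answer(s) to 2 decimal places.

k = 0.50

With ln vᵢ as the transformed response and ln tᵢ as the regressor:
Sums: Σln t = 8.5252, Σ(ln t)² = 15.1183, Σln v = 6.9495, Σln t·ln v = 11.3827.
Normal system: [[15.1183, 8.5252]; [8.5252, 6]]·[k, ln C]ᵀ = [11.3827, 6.9495]ᵀ.
Slope k = (n·Σln t·ln v − Σln t·Σln v)/(n·Σ(ln t)² − (Σln t)²) = (6·11.3827 − 8.5252·6.9495)/18.0313 = 0.50192; ln C = (Σln v − k·Σln t)/n = 0.44509.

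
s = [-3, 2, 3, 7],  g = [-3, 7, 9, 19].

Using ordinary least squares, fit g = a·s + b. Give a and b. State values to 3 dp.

Compute the Gram sums: Σs·s = 71, Σs = 9, Σ1 = 4.
And Σs·g = 183, Σg = 32.
det = 71·4 − 9² = 203.
a = (183·4 − 9·32)/203 = 444/203; b = (71·32 − 9·183)/203 = 625/203.

a = 2.187, b = 3.079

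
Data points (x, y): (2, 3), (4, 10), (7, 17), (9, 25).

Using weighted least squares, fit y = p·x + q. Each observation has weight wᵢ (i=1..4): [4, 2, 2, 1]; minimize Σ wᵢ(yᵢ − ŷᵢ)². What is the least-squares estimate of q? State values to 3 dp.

Compute the Gram sums: Σwᵢ·x·x = 227, Σwᵢ·x = 39, Σwᵢ·1 = 9.
Right-hand side: Σwᵢ·x·y = 567, Σwᵢ·y = 91.
det = 227·9 − 39² = 522.
p = (567·9 − 39·91)/522 = 259/87; q = (227·91 − 39·567)/522 = -728/261.

q = -2.789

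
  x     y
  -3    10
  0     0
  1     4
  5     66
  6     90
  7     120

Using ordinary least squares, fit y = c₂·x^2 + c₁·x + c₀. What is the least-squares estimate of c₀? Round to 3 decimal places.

Setting ∂/∂c₂ … = 0 gives: 4404·c₂ + 658·c₁ + 120·c₀ = 10864;  658·c₂ + 120·c₁ + 16·c₀ = 1684;  120·c₂ + 16·c₁ + 6·c₀ = 290.
Solving the 3×3 system (Gaussian elimination) gives c₂ = 62858/30549, c₁ = 28336/10183, c₀ = -7313/30549.

c₀ = -0.239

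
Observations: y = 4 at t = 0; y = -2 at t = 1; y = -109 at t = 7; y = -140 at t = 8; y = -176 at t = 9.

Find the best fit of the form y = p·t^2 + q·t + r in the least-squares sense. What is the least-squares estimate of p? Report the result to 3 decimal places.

p = -1.901

XᵀX·[p, q, r]ᵀ = Xᵀy reads: 13059·p + 1585·q + 195·r = -28559;  1585·p + 195·q + 25·r = -3469;  195·p + 25·q + 5·r = -423.
(Σt^2·t^2 = 13059, Σt^2·t = 1585, Σt^2 = 195, Σt·t = 195, Σt = 25, Σ1 = 5, Σt^2·y = -28559, Σt·y = -3469, Σy = -423.)
Solving the 3×3 system (Gaussian elimination) gives p = -230/121, q = -1681/605, r = 2072/605.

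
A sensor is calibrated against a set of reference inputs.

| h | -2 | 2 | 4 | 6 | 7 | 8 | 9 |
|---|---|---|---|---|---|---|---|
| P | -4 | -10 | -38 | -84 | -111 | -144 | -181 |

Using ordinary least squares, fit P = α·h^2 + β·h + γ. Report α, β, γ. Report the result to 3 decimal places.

Forming XᵀX = [[14642, 1864, 254]; [1864, 254, 34]; [254, 34, 7]] and XᵀP = [-33004, -4226, -572]ᵀ gives XᵀX·[α, β, γ]ᵀ = XᵀP.
Inverting the 3×3 Gram matrix, [α, β, γ]ᵀ = [-102608/49483, -78383/49483, 60454/49483]ᵀ.

α = -2.074, β = -1.584, γ = 1.222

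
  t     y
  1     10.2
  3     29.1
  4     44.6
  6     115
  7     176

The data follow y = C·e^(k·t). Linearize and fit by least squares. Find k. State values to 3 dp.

Let Y = ln y. Fitting Y = k·t + ln C by least squares:
Σt = 21.0000, Σ(t)² = 111.0000, Σln y = 19.4063, Σt·ln y = 92.2885.
Equations: 111.0000·k + 21.0000·ln C = 92.2885;  21.0000·k + 5·ln C = 19.4063.
Slope k = (n·Σt·ln y − Σt·Σln y)/(n·Σ(t)² − (Σt)²) = (5·92.2885 − 21.0000·19.4063)/114.0000 = 0.47290; ln C = (Σln y − k·Σt)/n = 1.89507.

k = 0.473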